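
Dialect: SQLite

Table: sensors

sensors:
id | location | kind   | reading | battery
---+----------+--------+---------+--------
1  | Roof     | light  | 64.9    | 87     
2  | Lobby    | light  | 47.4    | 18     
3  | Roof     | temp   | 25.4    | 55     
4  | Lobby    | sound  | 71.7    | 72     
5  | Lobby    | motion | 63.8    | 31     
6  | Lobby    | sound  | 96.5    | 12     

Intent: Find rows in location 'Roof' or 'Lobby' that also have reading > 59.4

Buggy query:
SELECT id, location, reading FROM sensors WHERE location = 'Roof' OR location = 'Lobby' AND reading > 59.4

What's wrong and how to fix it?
Bug: AND binds tighter than OR, so this parses as location = 'Roof' OR (location = 'Lobby' AND reading > 59.4)

Fix: Add parentheses around the OR so the AND applies to both alternatives

Corrected query:
SELECT id, location, reading FROM sensors WHERE (location = 'Roof' OR location = 'Lobby') AND reading > 59.4

Result:
id | location | reading
---+----------+--------
1  | Roof     | 64.9   
4  | Lobby    | 71.7   
5  | Lobby    | 63.8   
6  | Lobby    | 96.5   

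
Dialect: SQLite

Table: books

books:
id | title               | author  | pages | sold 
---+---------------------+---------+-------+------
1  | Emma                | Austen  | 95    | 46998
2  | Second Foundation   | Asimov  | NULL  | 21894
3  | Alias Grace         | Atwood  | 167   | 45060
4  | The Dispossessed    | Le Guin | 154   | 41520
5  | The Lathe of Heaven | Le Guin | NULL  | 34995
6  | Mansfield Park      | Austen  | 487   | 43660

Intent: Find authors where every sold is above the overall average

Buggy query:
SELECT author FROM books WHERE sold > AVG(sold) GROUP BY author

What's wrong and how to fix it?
Bug: WHERE evaluates per row before aggregation, so AVG() is unavailable

Fix: Use a subquery for AVG and a HAVING MIN(...) filter so the condition holds for every row in the group

Corrected query:
SELECT author FROM books GROUP BY author HAVING MIN(sold) > (SELECT AVG(sold) FROM books)

Result:
author
------
Atwood
Austen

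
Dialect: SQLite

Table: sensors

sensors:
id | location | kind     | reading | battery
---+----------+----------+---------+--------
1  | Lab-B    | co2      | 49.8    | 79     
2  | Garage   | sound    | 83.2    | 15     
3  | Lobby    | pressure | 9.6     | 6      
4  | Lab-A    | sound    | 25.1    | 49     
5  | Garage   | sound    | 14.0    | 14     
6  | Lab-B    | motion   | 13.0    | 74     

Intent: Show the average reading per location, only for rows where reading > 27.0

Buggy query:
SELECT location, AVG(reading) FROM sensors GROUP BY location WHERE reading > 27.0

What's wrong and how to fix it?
Bug: WHERE cannot follow GROUP BY

Fix: Move the WHERE clause before GROUP BY

Corrected query:
SELECT location, AVG(reading) FROM sensors WHERE reading > 27.0 GROUP BY location

Result:
location | AVG(reading)
---------+-------------
Garage   | 83.2        
Lab-B    | 49.8        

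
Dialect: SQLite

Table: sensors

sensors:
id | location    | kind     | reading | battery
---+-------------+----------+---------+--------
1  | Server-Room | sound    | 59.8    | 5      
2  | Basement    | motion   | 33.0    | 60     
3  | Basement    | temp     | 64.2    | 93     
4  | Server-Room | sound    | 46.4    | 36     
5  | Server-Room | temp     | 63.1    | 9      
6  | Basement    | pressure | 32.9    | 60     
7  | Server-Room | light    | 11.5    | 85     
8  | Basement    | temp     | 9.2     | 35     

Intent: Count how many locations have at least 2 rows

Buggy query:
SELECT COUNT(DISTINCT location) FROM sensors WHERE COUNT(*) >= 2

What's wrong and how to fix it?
Bug: WHERE filters individual rows, not groups, so a group-level COUNT is invalid there

Fix: Use a subquery that GROUPs and filters with HAVING, then count its rows

Corrected query:
SELECT COUNT(*) FROM (SELECT location FROM sensors GROUP BY location HAVING COUNT(*) >= 2)

Result:
COUNT(*)
--------
2       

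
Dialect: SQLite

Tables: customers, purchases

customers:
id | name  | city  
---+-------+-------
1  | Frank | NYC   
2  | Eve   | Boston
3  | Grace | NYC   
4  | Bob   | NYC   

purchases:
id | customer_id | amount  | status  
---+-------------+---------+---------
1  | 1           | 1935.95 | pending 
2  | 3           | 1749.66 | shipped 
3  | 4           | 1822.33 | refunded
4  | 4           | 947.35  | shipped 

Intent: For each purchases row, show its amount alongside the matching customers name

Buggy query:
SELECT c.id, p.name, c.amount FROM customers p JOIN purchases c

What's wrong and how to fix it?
Bug: JOIN with no ON clause produces a cartesian product; every purchases row pairs with every customers row

Fix: Specify the join condition linking the foreign key to the parent id

Corrected query:
SELECT c.id, p.name, c.amount FROM customers p JOIN purchases c ON c.customer_id = p.id

Result:
id | name  | amount 
---+-------+--------
1  | Frank | 1935.95
2  | Grace | 1749.66
3  | Bob   | 1822.33
4  | Bob   | 947.35 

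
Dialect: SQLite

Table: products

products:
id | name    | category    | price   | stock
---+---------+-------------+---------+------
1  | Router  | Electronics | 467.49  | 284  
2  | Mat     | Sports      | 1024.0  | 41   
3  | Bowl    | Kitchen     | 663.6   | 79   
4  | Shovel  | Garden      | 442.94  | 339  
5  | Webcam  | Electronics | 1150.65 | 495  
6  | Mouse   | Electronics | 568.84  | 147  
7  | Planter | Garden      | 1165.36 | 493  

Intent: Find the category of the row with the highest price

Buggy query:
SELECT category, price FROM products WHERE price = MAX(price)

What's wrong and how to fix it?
Bug: WHERE is evaluated per row; an aggregate over the whole table isn't defined there

Fix: Wrap MAX in a scalar subquery so WHERE compares against a single value

Corrected query:
SELECT category, price FROM products WHERE price = (SELECT MAX(price) FROM products)

Result:
category | price  
---------+--------
Garden   | 1165.36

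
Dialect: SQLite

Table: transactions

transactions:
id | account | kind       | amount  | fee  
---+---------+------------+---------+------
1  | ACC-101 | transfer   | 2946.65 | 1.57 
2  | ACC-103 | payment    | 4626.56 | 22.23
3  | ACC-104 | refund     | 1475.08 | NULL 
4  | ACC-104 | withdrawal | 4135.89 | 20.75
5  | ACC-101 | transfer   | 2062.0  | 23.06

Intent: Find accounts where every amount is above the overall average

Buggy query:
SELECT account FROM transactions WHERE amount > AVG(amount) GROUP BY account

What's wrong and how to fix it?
Bug: AVG() is an aggregate; it can't sit directly in WHERE

Fix: Compute the overall average in a scalar subquery and compare each group's MIN against it in HAVING

Corrected query:
SELECT account FROM transactions GROUP BY account HAVING MIN(amount) > (SELECT AVG(amount) FROM transactions)

Result:
account
-------
ACC-103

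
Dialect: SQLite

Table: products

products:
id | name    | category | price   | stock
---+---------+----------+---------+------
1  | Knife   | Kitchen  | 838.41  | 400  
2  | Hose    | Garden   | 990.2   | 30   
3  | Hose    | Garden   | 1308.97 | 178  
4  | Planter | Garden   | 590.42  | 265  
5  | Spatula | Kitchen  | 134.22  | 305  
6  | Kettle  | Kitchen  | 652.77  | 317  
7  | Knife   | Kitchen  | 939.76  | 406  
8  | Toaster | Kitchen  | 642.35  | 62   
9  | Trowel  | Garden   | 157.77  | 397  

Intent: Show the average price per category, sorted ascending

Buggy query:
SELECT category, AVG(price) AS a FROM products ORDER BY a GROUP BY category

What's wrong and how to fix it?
Bug: ORDER BY appears before GROUP BY; SQL clause order requires GROUP BY first

Fix: Reorder: SELECT … FROM … GROUP BY … ORDER BY …

Corrected query:
SELECT category, AVG(price) AS a FROM products GROUP BY category ORDER BY a

Result:
category | a      
---------+--------
Kitchen  | 641.502
Garden   | 761.84 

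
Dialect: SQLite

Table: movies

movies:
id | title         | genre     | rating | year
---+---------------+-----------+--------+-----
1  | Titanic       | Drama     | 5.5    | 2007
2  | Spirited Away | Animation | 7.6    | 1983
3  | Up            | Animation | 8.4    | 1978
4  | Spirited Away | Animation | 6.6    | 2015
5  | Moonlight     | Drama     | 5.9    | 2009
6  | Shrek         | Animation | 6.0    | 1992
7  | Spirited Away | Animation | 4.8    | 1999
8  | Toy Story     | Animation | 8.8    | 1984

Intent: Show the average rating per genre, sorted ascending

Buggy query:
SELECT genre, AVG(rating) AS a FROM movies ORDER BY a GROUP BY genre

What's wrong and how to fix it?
Bug: ORDER BY appears before GROUP BY; SQL clause order requires GROUP BY first

Fix: Reorder: SELECT … FROM … GROUP BY … ORDER BY …

Corrected query:
SELECT genre, AVG(rating) AS a FROM movies GROUP BY genre ORDER BY a

Result:
genre     | a       
----------+---------
Drama     | 5.7     
Animation | 7.033333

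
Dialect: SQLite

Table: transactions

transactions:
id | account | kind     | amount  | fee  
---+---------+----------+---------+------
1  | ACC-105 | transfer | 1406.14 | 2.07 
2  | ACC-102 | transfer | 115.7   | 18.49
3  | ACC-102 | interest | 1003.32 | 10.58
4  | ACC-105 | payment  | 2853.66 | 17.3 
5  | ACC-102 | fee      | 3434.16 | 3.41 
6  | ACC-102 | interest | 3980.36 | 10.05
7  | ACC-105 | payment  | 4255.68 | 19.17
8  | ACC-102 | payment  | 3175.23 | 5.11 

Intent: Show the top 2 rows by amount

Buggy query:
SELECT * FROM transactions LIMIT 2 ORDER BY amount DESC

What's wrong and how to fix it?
Bug: ORDER BY cannot follow LIMIT; LIMIT is the final clause

Fix: Sort with ORDER BY, then apply LIMIT

Corrected query:
SELECT * FROM transactions ORDER BY amount DESC LIMIT 2

Result:
id | account | kind     | amount  | fee  
---+---------+----------+---------+------
7  | ACC-105 | payment  | 4255.68 | 19.17
6  | ACC-102 | interest | 3980.36 | 10.05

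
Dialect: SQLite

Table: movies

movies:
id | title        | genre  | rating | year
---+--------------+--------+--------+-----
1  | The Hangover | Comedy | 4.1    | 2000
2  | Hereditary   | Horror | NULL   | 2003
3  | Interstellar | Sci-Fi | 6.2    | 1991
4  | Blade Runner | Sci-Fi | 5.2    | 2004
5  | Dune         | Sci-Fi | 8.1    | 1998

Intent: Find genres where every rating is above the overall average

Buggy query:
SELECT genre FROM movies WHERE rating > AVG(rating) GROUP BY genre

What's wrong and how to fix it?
Bug: AVG() is an aggregate; it can't sit directly in WHERE

Fix: Compute the overall average in a scalar subquery and compare each group's MIN against it in HAVING

Corrected query:
SELECT genre FROM movies GROUP BY genre HAVING MIN(rating) > (SELECT AVG(rating) FROM movies)

Result:
(no rows)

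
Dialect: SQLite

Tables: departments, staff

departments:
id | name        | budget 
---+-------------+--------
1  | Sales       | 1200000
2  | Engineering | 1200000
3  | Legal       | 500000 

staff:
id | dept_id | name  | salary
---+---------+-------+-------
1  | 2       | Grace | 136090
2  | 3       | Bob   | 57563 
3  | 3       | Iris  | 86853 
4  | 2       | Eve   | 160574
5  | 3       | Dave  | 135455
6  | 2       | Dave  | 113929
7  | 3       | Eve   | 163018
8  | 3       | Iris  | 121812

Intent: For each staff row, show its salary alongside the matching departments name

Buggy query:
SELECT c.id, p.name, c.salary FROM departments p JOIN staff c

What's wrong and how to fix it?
Bug: Missing join condition: each staff row is matched to all departments rows instead of just its own

Fix: Specify the join condition linking the foreign key to the parent id

Corrected query:
SELECT c.id, p.name, c.salary FROM departments p JOIN staff c ON c.dept_id = p.id

Result:
id | name        | salary
---+-------------+-------
1  | Engineering | 136090
2  | Legal       | 57563 
3  | Legal       | 86853 
4  | Engineering | 160574
5  | Legal       | 135455
6  | Engineering | 113929
7  | Legal       | 163018
8  | Legal       | 121812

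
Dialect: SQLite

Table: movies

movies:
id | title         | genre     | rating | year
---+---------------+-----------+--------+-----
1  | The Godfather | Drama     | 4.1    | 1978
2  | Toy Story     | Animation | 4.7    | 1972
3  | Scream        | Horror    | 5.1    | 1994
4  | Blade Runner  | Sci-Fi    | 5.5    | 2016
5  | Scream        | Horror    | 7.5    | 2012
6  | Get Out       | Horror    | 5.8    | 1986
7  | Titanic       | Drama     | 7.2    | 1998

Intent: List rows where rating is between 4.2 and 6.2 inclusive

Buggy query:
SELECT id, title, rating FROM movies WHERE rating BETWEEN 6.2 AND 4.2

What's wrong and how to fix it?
Bug: The bounds are reversed; BETWEEN a AND b requires a <= b to match anything

Fix: Write BETWEEN 4.2 AND 6.2

Corrected query:
SELECT id, title, rating FROM movies WHERE rating BETWEEN 4.2 AND 6.2

Result:
id | title        | rating
---+--------------+-------
2  | Toy Story    | 4.7   
3  | Scream       | 5.1   
4  | Blade Runner | 5.5   
6  | Get Out      | 5.8   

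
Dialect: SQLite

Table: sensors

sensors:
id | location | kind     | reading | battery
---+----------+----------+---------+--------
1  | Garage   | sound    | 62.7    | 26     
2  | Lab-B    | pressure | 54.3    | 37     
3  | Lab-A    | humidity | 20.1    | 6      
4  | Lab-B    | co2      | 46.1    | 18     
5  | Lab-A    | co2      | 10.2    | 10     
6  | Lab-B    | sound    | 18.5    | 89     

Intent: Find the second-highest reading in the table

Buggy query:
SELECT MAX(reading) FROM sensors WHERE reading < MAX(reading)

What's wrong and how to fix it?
Bug: The inner MAX is an aggregate inside WHERE, which is not allowed

Fix: Put the inner MAX in a scalar subquery

Corrected query:
SELECT MAX(reading) FROM sensors WHERE reading < (SELECT MAX(reading) FROM sensors)

Result:
MAX(reading)
------------
54.3        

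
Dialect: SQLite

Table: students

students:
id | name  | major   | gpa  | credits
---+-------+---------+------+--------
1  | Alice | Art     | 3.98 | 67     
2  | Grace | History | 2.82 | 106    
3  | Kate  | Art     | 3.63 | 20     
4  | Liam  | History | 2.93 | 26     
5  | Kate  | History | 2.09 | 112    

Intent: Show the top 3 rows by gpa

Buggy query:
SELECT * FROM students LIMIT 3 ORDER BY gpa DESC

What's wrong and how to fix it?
Bug: LIMIT must come after ORDER BY

Fix: Sort with ORDER BY, then apply LIMIT

Corrected query:
SELECT * FROM students ORDER BY gpa DESC LIMIT 3

Result:
id | name  | major   | gpa  | credits
---+-------+---------+------+--------
1  | Alice | Art     | 3.98 | 67     
3  | Kate  | Art     | 3.63 | 20     
4  | Liam  | History | 2.93 | 26     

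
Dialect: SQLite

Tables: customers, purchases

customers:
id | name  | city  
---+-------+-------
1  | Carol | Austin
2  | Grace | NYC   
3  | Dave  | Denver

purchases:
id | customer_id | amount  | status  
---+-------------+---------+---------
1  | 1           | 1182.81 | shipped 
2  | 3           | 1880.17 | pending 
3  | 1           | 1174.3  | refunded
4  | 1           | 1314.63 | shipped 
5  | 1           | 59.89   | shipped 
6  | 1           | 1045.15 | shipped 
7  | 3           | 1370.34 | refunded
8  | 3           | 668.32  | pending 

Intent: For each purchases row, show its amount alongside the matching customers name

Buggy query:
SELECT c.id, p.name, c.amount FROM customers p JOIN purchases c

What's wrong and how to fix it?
Bug: Missing join condition: each purchases row is matched to all customers rows instead of just its own

Fix: Add ON c.customer_id = p.id to the JOIN

Corrected query:
SELECT c.id, p.name, c.amount FROM customers p JOIN purchases c ON c.customer_id = p.id

Result:
id | name  | amount 
---+-------+--------
1  | Carol | 1182.81
2  | Dave  | 1880.17
3  | Carol | 1174.3 
4  | Carol | 1314.63
5  | Carol | 59.89  
6  | Carol | 1045.15
7  | Dave  | 1370.34
8  | Dave  | 668.32 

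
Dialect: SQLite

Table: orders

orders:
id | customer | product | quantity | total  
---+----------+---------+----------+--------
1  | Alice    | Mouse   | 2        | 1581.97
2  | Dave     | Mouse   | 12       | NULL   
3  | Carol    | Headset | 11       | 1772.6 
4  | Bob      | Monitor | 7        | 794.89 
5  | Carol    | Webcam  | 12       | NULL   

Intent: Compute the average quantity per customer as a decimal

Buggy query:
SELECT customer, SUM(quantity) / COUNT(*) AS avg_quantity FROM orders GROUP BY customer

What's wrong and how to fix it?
Bug: Both operands are integers, so '/' performs integer division and truncates

Fix: Cast one side to REAL so the division keeps the fractional part

Corrected query:
SELECT customer, SUM(quantity) * 1.0 / COUNT(*) AS avg_quantity FROM orders GROUP BY customer

Result:
customer | avg_quantity
---------+-------------
Alice    | 2           
Bob      | 7           
Carol    | 11.5        
Dave     | 12          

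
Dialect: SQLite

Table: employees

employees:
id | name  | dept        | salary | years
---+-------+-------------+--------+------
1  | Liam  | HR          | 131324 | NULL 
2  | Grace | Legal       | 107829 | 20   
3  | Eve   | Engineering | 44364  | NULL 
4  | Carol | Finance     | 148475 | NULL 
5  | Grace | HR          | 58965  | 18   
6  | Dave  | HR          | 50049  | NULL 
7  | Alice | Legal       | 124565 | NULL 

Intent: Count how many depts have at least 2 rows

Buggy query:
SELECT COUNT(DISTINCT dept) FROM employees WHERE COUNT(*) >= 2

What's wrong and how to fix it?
Bug: WHERE filters individual rows, not groups, so a group-level COUNT is invalid there

Fix: Use a subquery that GROUPs and filters with HAVING, then count its rows

Corrected query:
SELECT COUNT(*) FROM (SELECT dept FROM employees GROUP BY dept HAVING COUNT(*) >= 2)

Result:
COUNT(*)
--------
2       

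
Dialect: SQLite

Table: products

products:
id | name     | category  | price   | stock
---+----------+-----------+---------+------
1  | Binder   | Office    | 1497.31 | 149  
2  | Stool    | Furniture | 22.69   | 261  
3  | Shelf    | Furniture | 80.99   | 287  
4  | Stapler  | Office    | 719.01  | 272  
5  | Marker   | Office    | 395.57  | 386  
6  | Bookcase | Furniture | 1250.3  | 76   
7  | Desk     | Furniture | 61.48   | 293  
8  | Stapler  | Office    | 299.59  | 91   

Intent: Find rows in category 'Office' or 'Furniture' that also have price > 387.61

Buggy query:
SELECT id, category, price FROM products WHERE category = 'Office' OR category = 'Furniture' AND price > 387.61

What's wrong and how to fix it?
Bug: Without parentheses, AND is evaluated before OR, so the price filter only applies to the 'Furniture' branch

Fix: Group the OR with parentheses (or use IN), then AND the threshold

Corrected query:
SELECT id, category, price FROM products WHERE (category = 'Office' OR category = 'Furniture') AND price > 387.61

Result:
id | category  | price  
---+-----------+--------
1  | Office    | 1497.31
4  | Office    | 719.01 
5  | Office    | 395.57 
6  | Furniture | 1250.3 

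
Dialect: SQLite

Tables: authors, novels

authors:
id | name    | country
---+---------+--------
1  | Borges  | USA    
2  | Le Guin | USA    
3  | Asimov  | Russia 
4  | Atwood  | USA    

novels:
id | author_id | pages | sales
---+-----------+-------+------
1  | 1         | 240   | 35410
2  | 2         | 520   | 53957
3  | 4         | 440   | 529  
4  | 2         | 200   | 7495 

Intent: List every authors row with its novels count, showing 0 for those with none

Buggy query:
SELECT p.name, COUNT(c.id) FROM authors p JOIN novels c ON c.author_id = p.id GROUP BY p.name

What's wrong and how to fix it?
Bug: INNER JOIN drops authors rows that have no matching novels rows

Fix: Switch to LEFT JOIN to retain unmatched parent rows

Corrected query:
SELECT p.name, COUNT(c.id) FROM authors p LEFT JOIN novels c ON c.author_id = p.id GROUP BY p.name

Result:
name    | COUNT(c.id)
--------+------------
Asimov  | 0          
Atwood  | 1          
Borges  | 1          
Le Guin | 2          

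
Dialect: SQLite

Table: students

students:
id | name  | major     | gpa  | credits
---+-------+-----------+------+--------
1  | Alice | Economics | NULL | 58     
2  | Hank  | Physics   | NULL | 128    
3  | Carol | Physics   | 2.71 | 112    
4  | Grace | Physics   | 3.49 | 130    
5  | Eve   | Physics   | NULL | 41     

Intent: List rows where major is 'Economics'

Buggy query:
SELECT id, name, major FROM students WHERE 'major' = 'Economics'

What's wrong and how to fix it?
Bug: Single quotes denote string literals in SQL; the column name is being compared as a constant string

Fix: Reference the column as major without single quotes

Corrected query:
SELECT id, name, major FROM students WHERE major = 'Economics'

Result:
id | name  | major    
---+-------+----------
1  | Alice | Economics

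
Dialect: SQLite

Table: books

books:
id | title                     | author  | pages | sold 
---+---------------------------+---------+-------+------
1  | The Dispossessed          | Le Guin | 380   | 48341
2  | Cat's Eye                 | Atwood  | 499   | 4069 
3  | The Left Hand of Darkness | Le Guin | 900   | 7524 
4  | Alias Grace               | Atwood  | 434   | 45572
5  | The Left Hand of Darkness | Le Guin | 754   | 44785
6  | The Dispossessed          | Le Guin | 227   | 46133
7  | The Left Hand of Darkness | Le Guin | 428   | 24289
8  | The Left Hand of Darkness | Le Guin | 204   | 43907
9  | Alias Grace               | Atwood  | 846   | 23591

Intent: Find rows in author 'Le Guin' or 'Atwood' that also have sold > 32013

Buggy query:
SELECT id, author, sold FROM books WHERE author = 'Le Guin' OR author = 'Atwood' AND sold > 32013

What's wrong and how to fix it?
Bug: Without parentheses, AND is evaluated before OR, so the sold filter only applies to the 'Atwood' branch

Fix: Group the OR with parentheses (or use IN), then AND the threshold

Corrected query:
SELECT id, author, sold FROM books WHERE (author = 'Le Guin' OR author = 'Atwood') AND sold > 32013

Result:
id | author  | sold 
---+---------+------
1  | Le Guin | 48341
4  | Atwood  | 45572
5  | Le Guin | 44785
6  | Le Guin | 46133
8  | Le Guin | 43907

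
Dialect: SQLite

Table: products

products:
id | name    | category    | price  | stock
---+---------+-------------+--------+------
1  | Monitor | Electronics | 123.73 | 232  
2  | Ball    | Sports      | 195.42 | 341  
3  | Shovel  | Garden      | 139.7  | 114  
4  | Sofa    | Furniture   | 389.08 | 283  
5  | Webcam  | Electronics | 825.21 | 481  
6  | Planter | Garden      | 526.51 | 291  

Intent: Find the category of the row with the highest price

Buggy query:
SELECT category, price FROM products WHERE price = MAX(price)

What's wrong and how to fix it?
Bug: WHERE is evaluated per row; an aggregate over the whole table isn't defined there

Fix: Use a subquery: WHERE price = (SELECT MAX(price) FROM products)

Corrected query:
SELECT category, price FROM products WHERE price = (SELECT MAX(price) FROM products)

Result:
category    | price 
------------+-------
Electronics | 825.21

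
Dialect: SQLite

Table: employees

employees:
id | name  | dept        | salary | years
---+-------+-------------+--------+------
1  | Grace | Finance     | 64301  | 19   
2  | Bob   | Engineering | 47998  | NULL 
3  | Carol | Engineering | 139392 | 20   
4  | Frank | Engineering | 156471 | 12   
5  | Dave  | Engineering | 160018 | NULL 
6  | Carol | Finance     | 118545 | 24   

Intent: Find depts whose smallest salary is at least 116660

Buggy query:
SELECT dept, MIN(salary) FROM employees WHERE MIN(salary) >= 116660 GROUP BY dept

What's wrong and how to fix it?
Bug: Aggregates like MIN are computed per group after WHERE runs

Fix: Use HAVING for the per-group MIN condition

Corrected query:
SELECT dept, MIN(salary) FROM employees GROUP BY dept HAVING MIN(salary) >= 116660

Result:
(no rows)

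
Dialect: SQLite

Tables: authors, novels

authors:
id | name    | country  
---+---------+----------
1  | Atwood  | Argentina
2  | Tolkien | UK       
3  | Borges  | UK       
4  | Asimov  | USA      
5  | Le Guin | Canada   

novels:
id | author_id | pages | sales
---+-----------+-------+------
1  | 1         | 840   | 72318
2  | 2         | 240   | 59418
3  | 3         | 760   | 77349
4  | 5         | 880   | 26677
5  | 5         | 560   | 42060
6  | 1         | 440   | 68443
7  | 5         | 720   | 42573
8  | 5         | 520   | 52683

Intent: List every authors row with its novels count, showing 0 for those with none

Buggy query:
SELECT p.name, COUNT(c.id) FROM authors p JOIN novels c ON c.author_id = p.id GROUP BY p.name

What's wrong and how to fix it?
Bug: An inner join excludes parents with zero children

Fix: Use LEFT JOIN so parents without children still appear (COUNT(c.id) gives 0)

Corrected query:
SELECT p.name, COUNT(c.id) FROM authors p LEFT JOIN novels c ON c.author_id = p.id GROUP BY p.name

Result:
name    | COUNT(c.id)
--------+------------
Asimov  | 0          
Atwood  | 2          
Borges  | 1          
Le Guin | 4          
Tolkien | 1          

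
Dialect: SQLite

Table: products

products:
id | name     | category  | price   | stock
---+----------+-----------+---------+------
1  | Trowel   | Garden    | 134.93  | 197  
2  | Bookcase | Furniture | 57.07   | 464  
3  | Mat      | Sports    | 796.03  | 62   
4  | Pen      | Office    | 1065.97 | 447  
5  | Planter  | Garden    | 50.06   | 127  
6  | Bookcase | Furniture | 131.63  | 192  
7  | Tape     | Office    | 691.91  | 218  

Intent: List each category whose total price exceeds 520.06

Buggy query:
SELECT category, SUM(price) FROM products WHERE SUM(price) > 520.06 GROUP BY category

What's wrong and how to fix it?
Bug: SUM(price) is an aggregate, but WHERE filters rows before aggregation

Fix: Use HAVING (which filters groups after aggregation) instead of WHERE

Corrected query:
SELECT category, SUM(price) FROM products GROUP BY category HAVING SUM(price) > 520.06

Result:
category | SUM(price)
---------+-----------
Office   | 1757.88   
Sports   | 796.03    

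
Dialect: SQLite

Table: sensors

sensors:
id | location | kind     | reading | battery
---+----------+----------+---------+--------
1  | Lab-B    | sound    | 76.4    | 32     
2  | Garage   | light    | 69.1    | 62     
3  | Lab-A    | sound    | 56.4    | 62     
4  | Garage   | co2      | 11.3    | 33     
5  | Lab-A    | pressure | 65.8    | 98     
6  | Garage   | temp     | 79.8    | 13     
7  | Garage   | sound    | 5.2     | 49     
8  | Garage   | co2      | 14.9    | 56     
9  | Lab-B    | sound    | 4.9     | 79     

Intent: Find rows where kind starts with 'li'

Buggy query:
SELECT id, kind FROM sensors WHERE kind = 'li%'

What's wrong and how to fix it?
Bug: '=' compares the literal string including the % character; pattern matching needs LIKE

Fix: Use LIKE for wildcard pattern matching

Corrected query:
SELECT id, kind FROM sensors WHERE kind LIKE 'li%'

Result:
id | kind 
---+------
2  | light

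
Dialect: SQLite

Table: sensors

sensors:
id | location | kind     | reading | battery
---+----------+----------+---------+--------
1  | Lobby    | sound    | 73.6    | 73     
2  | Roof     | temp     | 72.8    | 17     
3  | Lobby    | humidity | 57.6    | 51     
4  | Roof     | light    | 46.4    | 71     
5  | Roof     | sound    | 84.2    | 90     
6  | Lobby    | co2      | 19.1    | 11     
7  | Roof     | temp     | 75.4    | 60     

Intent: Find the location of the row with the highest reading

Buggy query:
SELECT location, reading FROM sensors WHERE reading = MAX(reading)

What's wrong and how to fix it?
Bug: WHERE is evaluated per row; an aggregate over the whole table isn't defined there

Fix: Use a subquery: WHERE reading = (SELECT MAX(reading) FROM sensors)

Corrected query:
SELECT location, reading FROM sensors WHERE reading = (SELECT MAX(reading) FROM sensors)

Result:
location | reading
---------+--------
Roof     | 84.2   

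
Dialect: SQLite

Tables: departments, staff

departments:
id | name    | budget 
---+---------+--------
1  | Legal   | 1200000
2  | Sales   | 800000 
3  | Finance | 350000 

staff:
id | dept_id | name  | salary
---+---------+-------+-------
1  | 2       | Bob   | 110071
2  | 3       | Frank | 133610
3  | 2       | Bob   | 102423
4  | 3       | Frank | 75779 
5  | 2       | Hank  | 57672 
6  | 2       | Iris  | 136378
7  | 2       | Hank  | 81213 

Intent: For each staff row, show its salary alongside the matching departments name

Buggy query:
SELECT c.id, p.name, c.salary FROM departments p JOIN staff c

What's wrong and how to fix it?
Bug: Missing join condition: each staff row is matched to all departments rows instead of just its own

Fix: Add ON c.dept_id = p.id to the JOIN

Corrected query:
SELECT c.id, p.name, c.salary FROM departments p JOIN staff c ON c.dept_id = p.id

Result:
id | name    | salary
---+---------+-------
1  | Sales   | 110071
2  | Finance | 133610
3  | Sales   | 102423
4  | Finance | 75779 
5  | Sales   | 57672 
6  | Sales   | 136378
7  | Sales   | 81213 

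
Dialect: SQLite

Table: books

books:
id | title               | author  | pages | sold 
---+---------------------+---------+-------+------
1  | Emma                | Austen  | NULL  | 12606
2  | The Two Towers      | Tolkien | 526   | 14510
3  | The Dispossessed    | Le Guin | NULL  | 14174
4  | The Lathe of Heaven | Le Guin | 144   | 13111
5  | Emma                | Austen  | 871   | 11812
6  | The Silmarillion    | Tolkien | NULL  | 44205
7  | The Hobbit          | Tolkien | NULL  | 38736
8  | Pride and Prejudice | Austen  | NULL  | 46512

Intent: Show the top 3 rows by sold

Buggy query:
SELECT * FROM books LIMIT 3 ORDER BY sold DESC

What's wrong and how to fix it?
Bug: LIMIT must come after ORDER BY

Fix: Swap the clauses: ORDER BY first, then LIMIT

Corrected query:
SELECT * FROM books ORDER BY sold DESC LIMIT 3

Result:
id | title               | author  | pages | sold 
---+---------------------+---------+-------+------
8  | Pride and Prejudice | Austen  | NULL  | 46512
6  | The Silmarillion    | Tolkien | NULL  | 44205
7  | The Hobbit          | Tolkien | NULL  | 38736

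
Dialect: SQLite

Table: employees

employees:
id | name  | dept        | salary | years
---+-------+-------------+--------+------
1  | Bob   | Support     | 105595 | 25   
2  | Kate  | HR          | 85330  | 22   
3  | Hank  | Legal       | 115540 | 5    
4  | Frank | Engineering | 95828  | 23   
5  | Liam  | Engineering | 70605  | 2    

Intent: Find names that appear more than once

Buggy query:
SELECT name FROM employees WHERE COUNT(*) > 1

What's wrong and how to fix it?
Bug: COUNT(*) is an aggregate and cannot be used in WHERE

Fix: Group first, then use HAVING for the count condition

Corrected query:
SELECT name FROM employees GROUP BY name HAVING COUNT(*) > 1

Result:
(no rows)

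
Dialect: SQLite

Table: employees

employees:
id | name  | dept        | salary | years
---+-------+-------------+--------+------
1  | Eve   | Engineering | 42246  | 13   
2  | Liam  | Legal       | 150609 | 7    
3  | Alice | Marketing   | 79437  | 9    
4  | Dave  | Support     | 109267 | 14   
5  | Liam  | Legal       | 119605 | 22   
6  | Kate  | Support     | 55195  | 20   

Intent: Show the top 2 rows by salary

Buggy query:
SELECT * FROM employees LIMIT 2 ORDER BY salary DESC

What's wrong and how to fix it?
Bug: LIMIT must come after ORDER BY

Fix: Sort with ORDER BY, then apply LIMIT

Corrected query:
SELECT * FROM employees ORDER BY salary DESC LIMIT 2

Result:
id | name | dept  | salary | years
---+------+-------+--------+------
2  | Liam | Legal | 150609 | 7    
5  | Liam | Legal | 119605 | 22   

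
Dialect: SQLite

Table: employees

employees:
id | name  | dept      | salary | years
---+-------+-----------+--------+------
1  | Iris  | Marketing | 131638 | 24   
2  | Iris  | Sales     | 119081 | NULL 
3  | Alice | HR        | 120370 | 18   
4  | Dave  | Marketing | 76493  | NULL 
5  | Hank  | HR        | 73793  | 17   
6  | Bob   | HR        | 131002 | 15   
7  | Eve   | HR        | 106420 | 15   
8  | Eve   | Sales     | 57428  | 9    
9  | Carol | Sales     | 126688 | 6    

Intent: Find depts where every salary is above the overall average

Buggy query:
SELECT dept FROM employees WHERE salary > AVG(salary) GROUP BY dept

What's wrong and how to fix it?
Bug: AVG() is an aggregate; it can't sit directly in WHERE

Fix: Compute the overall average in a scalar subquery and compare each group's MIN against it in HAVING

Corrected query:
SELECT dept FROM employees GROUP BY dept HAVING MIN(salary) > (SELECT AVG(salary) FROM employees)

Result:
(no rows)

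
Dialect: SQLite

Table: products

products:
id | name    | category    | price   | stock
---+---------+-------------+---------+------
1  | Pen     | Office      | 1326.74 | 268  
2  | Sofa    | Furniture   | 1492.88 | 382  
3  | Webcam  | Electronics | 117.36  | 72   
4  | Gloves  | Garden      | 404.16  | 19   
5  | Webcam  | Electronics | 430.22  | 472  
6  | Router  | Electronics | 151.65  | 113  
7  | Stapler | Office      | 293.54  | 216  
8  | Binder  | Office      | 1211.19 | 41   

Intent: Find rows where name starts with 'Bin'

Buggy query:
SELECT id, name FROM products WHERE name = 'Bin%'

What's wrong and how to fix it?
Bug: Wildcards only work with LIKE; '=' treats '%' as a literal character

Fix: Replace '=' with LIKE so 'Bin%' is treated as a pattern

Corrected query:
SELECT id, name FROM products WHERE name LIKE 'Bin%'

Result:
id | name  
---+-------
8  | Binder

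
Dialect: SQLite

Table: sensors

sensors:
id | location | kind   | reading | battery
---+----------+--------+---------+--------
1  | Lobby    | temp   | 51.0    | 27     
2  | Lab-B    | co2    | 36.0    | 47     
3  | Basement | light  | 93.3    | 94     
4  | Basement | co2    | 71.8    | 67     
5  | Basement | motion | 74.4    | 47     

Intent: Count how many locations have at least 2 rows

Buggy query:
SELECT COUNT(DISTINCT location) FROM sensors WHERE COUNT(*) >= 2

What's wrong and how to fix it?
Bug: WHERE filters individual rows, not groups, so a group-level COUNT is invalid there

Fix: Use a subquery that GROUPs and filters with HAVING, then count its rows

Corrected query:
SELECT COUNT(*) FROM (SELECT location FROM sensors GROUP BY location HAVING COUNT(*) >= 2)

Result:
COUNT(*)
--------
1       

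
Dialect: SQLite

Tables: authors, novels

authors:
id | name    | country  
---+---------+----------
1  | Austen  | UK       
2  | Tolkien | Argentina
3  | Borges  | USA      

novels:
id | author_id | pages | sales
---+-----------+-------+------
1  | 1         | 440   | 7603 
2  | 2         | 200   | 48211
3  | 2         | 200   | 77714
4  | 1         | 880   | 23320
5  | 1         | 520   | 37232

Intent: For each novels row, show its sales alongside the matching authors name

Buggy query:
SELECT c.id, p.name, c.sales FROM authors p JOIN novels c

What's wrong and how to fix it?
Bug: Missing join condition: each novels row is matched to all authors rows instead of just its own

Fix: Specify the join condition linking the foreign key to the parent id

Corrected query:
SELECT c.id, p.name, c.sales FROM authors p JOIN novels c ON c.author_id = p.id

Result:
id | name    | sales
---+---------+------
1  | Austen  | 7603 
2  | Tolkien | 48211
3  | Tolkien | 77714
4  | Austen  | 23320
5  | Austen  | 37232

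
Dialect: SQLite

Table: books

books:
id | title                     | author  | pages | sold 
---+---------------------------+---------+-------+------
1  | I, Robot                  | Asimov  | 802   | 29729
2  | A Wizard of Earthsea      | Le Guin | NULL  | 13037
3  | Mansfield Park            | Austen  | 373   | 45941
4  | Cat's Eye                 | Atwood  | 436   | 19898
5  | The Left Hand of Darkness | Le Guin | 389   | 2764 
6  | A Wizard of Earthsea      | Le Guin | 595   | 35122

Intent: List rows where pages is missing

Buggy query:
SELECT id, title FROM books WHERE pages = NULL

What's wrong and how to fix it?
Bug: Comparing to NULL with '=' never matches; NULL = NULL is unknown, not true

Fix: Use IS NULL to test for NULL

Corrected query:
SELECT id, title FROM books WHERE pages IS NULL

Result:
id | title               
---+---------------------
2  | A Wizard of Earthsea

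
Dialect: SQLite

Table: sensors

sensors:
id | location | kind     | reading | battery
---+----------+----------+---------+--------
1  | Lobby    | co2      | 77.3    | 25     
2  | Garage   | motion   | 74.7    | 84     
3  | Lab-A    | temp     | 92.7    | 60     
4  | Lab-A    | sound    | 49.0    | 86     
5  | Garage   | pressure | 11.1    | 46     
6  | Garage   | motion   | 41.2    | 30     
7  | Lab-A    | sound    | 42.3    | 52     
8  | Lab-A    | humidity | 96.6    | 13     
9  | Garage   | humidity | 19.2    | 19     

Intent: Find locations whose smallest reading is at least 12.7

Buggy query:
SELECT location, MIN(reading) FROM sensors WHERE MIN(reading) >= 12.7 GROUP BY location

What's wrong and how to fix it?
Bug: Aggregates like MIN are computed per group after WHERE runs

Fix: Use HAVING for the per-group MIN condition

Corrected query:
SELECT location, MIN(reading) FROM sensors GROUP BY location HAVING MIN(reading) >= 12.7

Result:
location | MIN(reading)
---------+-------------
Lab-A    | 42.3        
Lobby    | 77.3        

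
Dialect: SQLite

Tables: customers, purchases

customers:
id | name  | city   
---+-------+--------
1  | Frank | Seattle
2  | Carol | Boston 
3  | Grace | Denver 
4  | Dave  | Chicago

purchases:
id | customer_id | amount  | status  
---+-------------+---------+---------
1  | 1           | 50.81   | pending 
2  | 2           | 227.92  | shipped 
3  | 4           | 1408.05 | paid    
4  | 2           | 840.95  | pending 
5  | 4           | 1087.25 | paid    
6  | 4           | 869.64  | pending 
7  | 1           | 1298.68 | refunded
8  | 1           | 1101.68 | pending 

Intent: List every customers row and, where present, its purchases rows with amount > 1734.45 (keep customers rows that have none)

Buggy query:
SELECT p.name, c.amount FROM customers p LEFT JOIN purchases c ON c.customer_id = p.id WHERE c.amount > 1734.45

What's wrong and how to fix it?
Bug: A WHERE condition on the right-hand table after LEFT JOIN drops unmatched parents

Fix: Move the right-table condition into the ON clause so unmatched parents are kept

Corrected query:
SELECT p.name, c.amount FROM customers p LEFT JOIN purchases c ON c.customer_id = p.id AND c.amount > 1734.45

Result:
name  | amount
------+-------
Frank | NULL  
Carol | NULL  
Grace | NULL  
Dave  | NULL  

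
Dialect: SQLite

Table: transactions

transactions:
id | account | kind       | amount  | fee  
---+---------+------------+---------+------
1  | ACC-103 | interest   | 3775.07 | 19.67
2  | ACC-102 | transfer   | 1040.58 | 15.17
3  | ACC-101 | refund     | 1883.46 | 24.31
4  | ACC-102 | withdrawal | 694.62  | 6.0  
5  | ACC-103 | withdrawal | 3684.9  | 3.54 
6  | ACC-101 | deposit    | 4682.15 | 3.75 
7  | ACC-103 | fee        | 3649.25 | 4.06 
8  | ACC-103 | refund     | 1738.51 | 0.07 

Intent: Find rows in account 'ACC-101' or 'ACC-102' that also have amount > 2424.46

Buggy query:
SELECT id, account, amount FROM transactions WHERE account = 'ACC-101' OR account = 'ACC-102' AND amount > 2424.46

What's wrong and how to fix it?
Bug: Without parentheses, AND is evaluated before OR, so the amount filter only applies to the 'ACC-102' branch

Fix: Add parentheses around the OR so the AND applies to both alternatives

Corrected query:
SELECT id, account, amount FROM transactions WHERE (account = 'ACC-101' OR account = 'ACC-102') AND amount > 2424.46

Result:
id | account | amount 
---+---------+--------
6  | ACC-101 | 4682.15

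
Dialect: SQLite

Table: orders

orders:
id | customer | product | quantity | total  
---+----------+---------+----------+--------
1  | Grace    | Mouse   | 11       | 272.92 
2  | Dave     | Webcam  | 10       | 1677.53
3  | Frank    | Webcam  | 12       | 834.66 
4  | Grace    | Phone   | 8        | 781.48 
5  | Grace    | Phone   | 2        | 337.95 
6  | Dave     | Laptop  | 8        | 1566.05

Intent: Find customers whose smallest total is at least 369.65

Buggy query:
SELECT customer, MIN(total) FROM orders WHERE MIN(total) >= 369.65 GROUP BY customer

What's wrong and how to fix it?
Bug: Aggregates like MIN are computed per group after WHERE runs

Fix: Use HAVING for the per-group MIN condition

Corrected query:
SELECT customer, MIN(total) FROM orders GROUP BY customer HAVING MIN(total) >= 369.65

Result:
customer | MIN(total)
---------+-----------
Dave     | 1566.05   
Frank    | 834.66    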